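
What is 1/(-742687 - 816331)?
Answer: -1/1559018 ≈ -6.4143e-7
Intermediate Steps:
1/(-742687 - 816331) = 1/(-1559018) = -1/1559018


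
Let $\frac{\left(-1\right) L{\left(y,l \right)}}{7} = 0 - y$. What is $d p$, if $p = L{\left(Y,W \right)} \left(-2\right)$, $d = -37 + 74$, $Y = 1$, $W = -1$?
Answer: $-518$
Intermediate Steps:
$L{\left(y,l \right)} = 7 y$ ($L{\left(y,l \right)} = - 7 \left(0 - y\right) = - 7 \left(- y\right) = 7 y$)
$d = 37$
$p = -14$ ($p = 7 \cdot 1 \left(-2\right) = 7 \left(-2\right) = -14$)
$d p = 37 \left(-14\right) = -518$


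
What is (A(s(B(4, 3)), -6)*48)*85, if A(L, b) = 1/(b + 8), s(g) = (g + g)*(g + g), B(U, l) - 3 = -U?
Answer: 2040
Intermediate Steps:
B(U, l) = 3 - U
s(g) = 4*g**2 (s(g) = (2*g)*(2*g) = 4*g**2)
A(L, b) = 1/(8 + b)
(A(s(B(4, 3)), -6)*48)*85 = (48/(8 - 6))*85 = (48/2)*85 = ((1/2)*48)*85 = 24*85 = 2040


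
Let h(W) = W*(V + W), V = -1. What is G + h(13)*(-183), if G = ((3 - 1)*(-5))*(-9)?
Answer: -28458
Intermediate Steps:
h(W) = W*(-1 + W)
G = 90 (G = (2*(-5))*(-9) = -10*(-9) = 90)
G + h(13)*(-183) = 90 + (13*(-1 + 13))*(-183) = 90 + (13*12)*(-183) = 90 + 156*(-183) = 90 - 28548 = -28458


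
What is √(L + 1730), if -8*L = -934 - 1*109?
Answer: 11*√246/4 ≈ 43.132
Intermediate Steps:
L = 1043/8 (L = -(-934 - 1*109)/8 = -(-934 - 109)/8 = -⅛*(-1043) = 1043/8 ≈ 130.38)
√(L + 1730) = √(1043/8 + 1730) = √(14883/8) = 11*√246/4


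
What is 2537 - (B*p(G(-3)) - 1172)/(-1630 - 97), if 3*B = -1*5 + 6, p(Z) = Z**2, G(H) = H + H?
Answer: 4380239/1727 ≈ 2536.3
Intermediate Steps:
G(H) = 2*H
B = 1/3 (B = (-1*5 + 6)/3 = (-5 + 6)/3 = (1/3)*1 = 1/3 ≈ 0.33333)
2537 - (B*p(G(-3)) - 1172)/(-1630 - 97) = 2537 - ((2*(-3))**2/3 - 1172)/(-1630 - 97) = 2537 - ((1/3)*(-6)**2 - 1172)/(-1727) = 2537 - ((1/3)*36 - 1172)*(-1)/1727 = 2537 - (12 - 1172)*(-1)/1727 = 2537 - (-1160)*(-1)/1727 = 2537 - 1*1160/1727 = 2537 - 1160/1727 = 4380239/1727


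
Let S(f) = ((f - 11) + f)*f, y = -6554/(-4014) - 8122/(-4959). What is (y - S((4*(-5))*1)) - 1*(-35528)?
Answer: 12721510063/368619 ≈ 34511.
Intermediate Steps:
y = 1205611/368619 (y = -6554*(-1/4014) - 8122*(-1/4959) = 3277/2007 + 8122/4959 = 1205611/368619 ≈ 3.2706)
S(f) = f*(-11 + 2*f) (S(f) = ((-11 + f) + f)*f = (-11 + 2*f)*f = f*(-11 + 2*f))
(y - S((4*(-5))*1)) - 1*(-35528) = (1205611/368619 - (4*(-5))*1*(-11 + 2*((4*(-5))*1))) - 1*(-35528) = (1205611/368619 - (-20*1)*(-11 + 2*(-20*1))) + 35528 = (1205611/368619 - (-20)*(-11 + 2*(-20))) + 35528 = (1205611/368619 - (-20)*(-11 - 40)) + 35528 = (1205611/368619 - (-20)*(-51)) + 35528 = (1205611/368619 - 1*1020) + 35528 = (1205611/368619 - 1020) + 35528 = -374785769/368619 + 35528 = 12721510063/368619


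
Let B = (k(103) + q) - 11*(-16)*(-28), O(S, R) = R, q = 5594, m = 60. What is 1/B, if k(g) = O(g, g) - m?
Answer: 1/709 ≈ 0.0014104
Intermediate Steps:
k(g) = -60 + g (k(g) = g - 1*60 = g - 60 = -60 + g)
B = 709 (B = ((-60 + 103) + 5594) - 11*(-16)*(-28) = (43 + 5594) + 176*(-28) = 5637 - 4928 = 709)
1/B = 1/709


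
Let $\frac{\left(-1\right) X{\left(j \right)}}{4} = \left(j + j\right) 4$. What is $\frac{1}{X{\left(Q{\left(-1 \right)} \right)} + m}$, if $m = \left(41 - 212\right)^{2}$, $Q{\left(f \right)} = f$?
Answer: $\frac{1}{29273} \approx 3.4161 \cdot 10^{-5}$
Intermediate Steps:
$X{\left(j \right)} = - 32 j$ ($X{\left(j \right)} = - 4 \left(j + j\right) 4 = - 4 \cdot 2 j 4 = - 4 \cdot 8 j = - 32 j$)
$m = 29241$ ($m = \left(-171\right)^{2} = 29241$)
$\frac{1}{X{\left(Q{\left(-1 \right)} \right)} + m} = \frac{1}{\left(-32\right) \left(-1\right) + 29241} = \frac{1}{32 + 29241} = \frac{1}{29273}$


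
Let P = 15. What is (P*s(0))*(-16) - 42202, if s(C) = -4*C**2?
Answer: -42202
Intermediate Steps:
(P*s(0))*(-16) - 42202 = (15*(-4*0**2))*(-16) - 42202 = (15*(-4*0))*(-16) - 42202 = (15*0)*(-16) - 42202 = 0*(-16) - 42202 = 0 - 42202 = -42202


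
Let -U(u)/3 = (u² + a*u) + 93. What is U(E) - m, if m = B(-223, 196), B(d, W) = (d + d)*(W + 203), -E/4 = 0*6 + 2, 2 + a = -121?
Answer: 174531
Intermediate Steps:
a = -123 (a = -2 - 121 = -123)
E = -8 (E = -4*(0*6 + 2) = -4*(0 + 2) = -4*2 = -8)
U(u) = -279 - 3*u² + 369*u (U(u) = -3*((u² - 123*u) + 93) = -3*(93 + u² - 123*u) = -279 - 3*u² + 369*u)
B(d, W) = 2*d*(203 + W) (B(d, W) = (2*d)*(203 + W) = 2*d*(203 + W))
m = -177954 (m = 2*(-223)*(203 + 196) = 2*(-223)*399 = -177954)
U(E) - m = (-279 - 3*(-8)² + 369*(-8)) - 1*(-177954) = (-279 - 3*64 - 2952) + 177954 = (-279 - 192 - 2952) + 177954 = -3423 + 177954 = 174531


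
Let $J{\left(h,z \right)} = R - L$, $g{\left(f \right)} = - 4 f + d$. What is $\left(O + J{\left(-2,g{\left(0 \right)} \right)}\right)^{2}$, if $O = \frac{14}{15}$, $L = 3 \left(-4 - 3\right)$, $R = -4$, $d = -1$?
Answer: $\frac{72361}{225} \approx 321.6$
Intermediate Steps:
$L = -21$ ($L = 3 \left(-7\right) = -21$)
$g{\left(f \right)} = -1 - 4 f$ ($g{\left(f \right)} = - 4 f - 1 = -1 - 4 f$)
$J{\left(h,z \right)} = 17$ ($J{\left(h,z \right)} = -4 - -21 = -4 + 21 = 17$)
$O = \frac{14}{15}$ ($O = 14 \cdot \frac{1}{15} = \frac{14}{15} \approx 0.93333$)
$\left(O + J{\left(-2,g{\left(0 \right)} \right)}\right)^{2} = \left(\frac{14}{15} + 17\right)^{2} = \left(\frac{269}{15}\right)^{2} = \frac{72361}{225}$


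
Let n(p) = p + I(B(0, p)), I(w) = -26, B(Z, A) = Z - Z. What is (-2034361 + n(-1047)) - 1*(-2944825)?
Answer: 909391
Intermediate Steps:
B(Z, A) = 0
n(p) = -26 + p (n(p) = p - 26 = -26 + p)
(-2034361 + n(-1047)) - 1*(-2944825) = (-2034361 + (-26 - 1047)) - 1*(-2944825) = (-2034361 - 1073) + 2944825 = -2035434 + 2944825 = 909391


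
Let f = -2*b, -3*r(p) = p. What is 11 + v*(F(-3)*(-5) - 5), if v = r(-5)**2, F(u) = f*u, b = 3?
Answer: -2276/9 ≈ -252.89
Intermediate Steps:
r(p) = -p/3
f = -6 (f = -2*3 = -6)
F(u) = -6*u
v = 25/9 (v = (-1/3*(-5))**2 = (5/3)**2 = 25/9 ≈ 2.7778)
11 + v*(F(-3)*(-5) - 5) = 11 + 25*(-6*(-3)*(-5) - 5)/9 = 11 + 25*(18*(-5) - 5)/9 = 11 + 25*(-90 - 5)/9 = 11 + (25/9)*(-95) = 11 - 2375/9 = -2276/9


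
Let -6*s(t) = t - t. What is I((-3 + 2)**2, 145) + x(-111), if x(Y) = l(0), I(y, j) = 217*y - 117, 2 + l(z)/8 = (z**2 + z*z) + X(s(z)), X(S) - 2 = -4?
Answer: 68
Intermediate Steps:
s(t) = 0 (s(t) = -(t - t)/6 = -1/6*0 = 0)
X(S) = -2 (X(S) = 2 - 4 = -2)
l(z) = -32 + 16*z**2 (l(z) = -16 + 8*((z**2 + z*z) - 2) = -16 + 8*((z**2 + z**2) - 2) = -16 + 8*(2*z**2 - 2) = -16 + 8*(-2 + 2*z**2) = -16 + (-16 + 16*z**2) = -32 + 16*z**2)
I(y, j) = -117 + 217*y
x(Y) = -32 (x(Y) = -32 + 16*0**2 = -32 + 16*0 = -32 + 0 = -32)
I((-3 + 2)**2, 145) + x(-111) = (-117 + 217*(-3 + 2)**2) - 32 = (-117 + 217*(-1)**2) - 32 = (-117 + 217*1) - 32 = (-117 + 217) - 32 = 100 - 32 = 68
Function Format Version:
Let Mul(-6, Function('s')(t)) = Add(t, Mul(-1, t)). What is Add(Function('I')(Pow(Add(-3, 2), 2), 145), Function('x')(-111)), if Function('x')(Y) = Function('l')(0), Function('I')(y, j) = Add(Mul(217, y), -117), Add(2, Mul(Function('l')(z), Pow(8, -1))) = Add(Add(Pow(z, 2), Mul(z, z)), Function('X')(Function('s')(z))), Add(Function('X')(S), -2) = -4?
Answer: 68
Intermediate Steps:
Function('s')(t) = 0 (Function('s')(t) = Mul(Rational(-1, 6), Add(t, Mul(-1, t))) = Mul(Rational(-1, 6), 0) = 0)
Function('X')(S) = -2 (Function('X')(S) = Add(2, -4) = -2)
Function('l')(z) = Add(-32, Mul(16, Pow(z, 2))) (Function('l')(z) = Add(-16, Mul(8, Add(Add(Pow(z, 2), Mul(z, z)), -2))) = Add(-16, Mul(8, Add(Add(Pow(z, 2), Pow(z, 2)), -2))) = Add(-16, Mul(8, Add(Mul(2, Pow(z, 2)), -2))) = Add(-16, Mul(8, Add(-2, Mul(2, Pow(z, 2))))) = Add(-16, Add(-16, Mul(16, Pow(z, 2)))) = Add(-32, Mul(16, Pow(z, 2))))
Function('I')(y, j) = Add(-117, Mul(217, y))
Function('x')(Y) = -32 (Function('x')(Y) = Add(-32, Mul(16, Pow(0, 2))) = Add(-32, Mul(16, 0)) = Add(-32, 0) = -32)
Add(Function('I')(Pow(Add(-3, 2), 2), 145), Function('x')(-111)) = Add(Add(-117, Mul(217, Pow(Add(-3, 2), 2))), -32) = Add(Add(-117, Mul(217, Pow(-1, 2))), -32) = Add(Add(-117, Mul(217, 1)), -32) = Add(Add(-117, 217), -32) = Add(100, -32) = 68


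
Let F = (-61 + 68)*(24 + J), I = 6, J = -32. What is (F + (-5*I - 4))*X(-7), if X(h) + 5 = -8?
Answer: 1170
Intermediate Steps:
X(h) = -13 (X(h) = -5 - 8 = -13)
F = -56 (F = (-61 + 68)*(24 - 32) = 7*(-8) = -56)
(F + (-5*I - 4))*X(-7) = (-56 + (-5*6 - 4))*(-13) = (-56 + (-30 - 4))*(-13) = (-56 - 34)*(-13) = -90*(-13) = 1170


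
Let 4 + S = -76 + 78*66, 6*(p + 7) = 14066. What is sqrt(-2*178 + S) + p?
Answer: 7012/3 + 2*sqrt(1178) ≈ 2406.0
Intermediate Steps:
p = 7012/3 (p = -7 + (1/6)*14066 = -7 + 7033/3 = 7012/3 ≈ 2337.3)
S = 5068 (S = -4 + (-76 + 78*66) = -4 + (-76 + 5148) = -4 + 5072 = 5068)
sqrt(-2*178 + S) + p = sqrt(-2*178 + 5068) + 7012/3 = sqrt(-356 + 5068) + 7012/3 = sqrt(4712) + 7012/3 = 2*sqrt(1178) + 7012/3 = 7012/3 + 2*sqrt(1178)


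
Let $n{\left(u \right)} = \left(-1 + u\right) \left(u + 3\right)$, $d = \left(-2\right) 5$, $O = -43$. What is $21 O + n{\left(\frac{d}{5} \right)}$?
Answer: $-906$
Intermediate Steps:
$d = -10$
$n{\left(u \right)} = \left(-1 + u\right) \left(3 + u\right)$
$21 O + n{\left(\frac{d}{5} \right)} = 21 \left(-43\right) + \left(-3 + \left(- \frac{10}{5}\right)^{2} + 2 \left(- \frac{10}{5}\right)\right) = -903 + \left(-3 + \left(\left(-10\right) \frac{1}{5}\right)^{2} + 2 \left(\left(-10\right) \frac{1}{5}\right)\right) = -903 + \left(-3 + \left(-2\right)^{2} + 2 \left(-2\right)\right) = -903 - 3 = -906$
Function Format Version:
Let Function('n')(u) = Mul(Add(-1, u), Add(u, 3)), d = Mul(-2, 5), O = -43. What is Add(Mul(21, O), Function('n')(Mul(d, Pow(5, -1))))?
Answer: -906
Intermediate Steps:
d = -10
Function('n')(u) = Mul(Add(-1, u), Add(3, u))
Add(Mul(21, O), Function('n')(Mul(d, Pow(5, -1)))) = Add(Mul(21, -43), Add(-3, Pow(Mul(-10, Pow(5, -1)), 2), Mul(2, Mul(-10, Pow(5, -1))))) = Add(-903, Add(-3, Pow(Mul(-10, Rational(1, 5)), 2), Mul(2, Mul(-10, Rational(1, 5))))) = Add(-903, Add(-3, Pow(-2, 2), Mul(2, -2))) = Add(-903, Add(-3, 4, -4)) = Add(-903, -3) = -906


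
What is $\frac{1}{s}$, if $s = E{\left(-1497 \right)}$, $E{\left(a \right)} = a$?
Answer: $- \frac{1}{1497} \approx -0.000668$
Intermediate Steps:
$s = -1497$
$\frac{1}{s} = \frac{1}{-1497} = - \frac{1}{1497}$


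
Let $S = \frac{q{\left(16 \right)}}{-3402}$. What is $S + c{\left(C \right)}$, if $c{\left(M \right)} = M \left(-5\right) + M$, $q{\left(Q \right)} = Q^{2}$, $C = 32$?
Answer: $- \frac{217856}{1701} \approx -128.08$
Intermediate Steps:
$c{\left(M \right)} = - 4 M$ ($c{\left(M \right)} = - 5 M + M = - 4 M$)
$S = - \frac{128}{1701}$ ($S = \frac{16^{2}}{-3402} = 256 \left(- \frac{1}{3402}\right) = - \frac{128}{1701} \approx -0.07525$)
$S + c{\left(C \right)} = - \frac{128}{1701} - 128 = - \frac{217856}{1701}$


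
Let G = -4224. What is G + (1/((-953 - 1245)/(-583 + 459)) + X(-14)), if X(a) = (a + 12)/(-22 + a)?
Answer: -83556953/19782 ≈ -4223.9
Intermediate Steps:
X(a) = (12 + a)/(-22 + a)
G + (1/((-953 - 1245)/(-583 + 459)) + X(-14)) = -4224 + (1/((-953 - 1245)/(-583 + 459)) + (12 - 14)/(-22 - 14)) = -4224 + (1/(-2198/(-124)) - 2/(-36)) = -4224 + (1/(-2198*(-1/124)) - 1/36*(-2)) = -4224 + (1/(1099/62) + 1/18) = -4224 + (62/1099 + 1/18) = -4224 + 2215/19782 = -83556953/19782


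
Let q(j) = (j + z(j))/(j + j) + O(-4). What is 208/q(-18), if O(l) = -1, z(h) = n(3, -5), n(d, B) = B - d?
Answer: -3744/5 ≈ -748.80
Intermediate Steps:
z(h) = -8 (z(h) = -5 - 1*3 = -5 - 3 = -8)
q(j) = -1 + (-8 + j)/(2*j) (q(j) = (j - 8)/(j + j) - 1 = (-8 + j)/((2*j)) - 1 = (-8 + j)*(1/(2*j)) - 1 = (-8 + j)/(2*j) - 1 = -1 + (-8 + j)/(2*j))
208/q(-18) = 208/(((½)*(-8 - 1*(-18))/(-18))) = 208/(((½)*(-1/18)*(-8 + 18))) = 208/(((½)*(-1/18)*10)) = 208/(-5/18) = 208*(-18/5) = -3744/5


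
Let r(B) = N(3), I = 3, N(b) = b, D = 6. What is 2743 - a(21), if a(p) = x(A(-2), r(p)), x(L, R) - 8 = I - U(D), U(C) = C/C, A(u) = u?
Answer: 2733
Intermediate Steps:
r(B) = 3
U(C) = 1
x(L, R) = 10 (x(L, R) = 8 + (3 - 1*1) = 8 + (3 - 1) = 8 + 2 = 10)
a(p) = 10
2743 - a(21) = 2743 - 1*10 = 2743 - 10 = 2733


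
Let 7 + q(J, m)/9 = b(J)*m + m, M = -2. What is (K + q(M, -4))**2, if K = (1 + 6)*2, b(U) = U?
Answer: 169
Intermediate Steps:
K = 14 (K = 7*2 = 14)
q(J, m) = -63 + 9*m + 9*J*m (q(J, m) = -63 + 9*(J*m + m) = -63 + 9*(m + J*m) = -63 + (9*m + 9*J*m) = -63 + 9*m + 9*J*m)
(K + q(M, -4))**2 = (14 + (-63 + 9*(-4) + 9*(-2)*(-4)))**2 = (14 + (-63 - 36 + 72))**2 = (14 - 27)**2 = (-13)**2 = 169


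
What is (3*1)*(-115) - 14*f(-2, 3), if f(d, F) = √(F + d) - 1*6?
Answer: -275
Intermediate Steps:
f(d, F) = -6 + √(F + d) (f(d, F) = √(F + d) - 6 = -6 + √(F + d))
(3*1)*(-115) - 14*f(-2, 3) = (3*1)*(-115) - 14*(-6 + √(3 - 2)) = 3*(-115) - 14*(-6 + √1) = -345 - 14*(-6 + 1) = -345 - 14*(-5) = -345 + 70 = -275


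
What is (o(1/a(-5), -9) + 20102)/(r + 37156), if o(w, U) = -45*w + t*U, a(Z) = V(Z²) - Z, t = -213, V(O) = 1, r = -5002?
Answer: 44023/64308 ≈ 0.68456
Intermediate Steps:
a(Z) = 1 - Z
o(w, U) = -213*U - 45*w (o(w, U) = -45*w - 213*U = -213*U - 45*w)
(o(1/a(-5), -9) + 20102)/(r + 37156) = ((-213*(-9) - 45/(1 - 1*(-5))) + 20102)/(-5002 + 37156) = ((1917 - 45/(1 + 5)) + 20102)/32154 = ((1917 - 45/6) + 20102)*(1/32154) = ((1917 - 45*⅙) + 20102)*(1/32154) = ((1917 - 15/2) + 20102)*(1/32154) = (3819/2 + 20102)*(1/32154) = (44023/2)*(1/32154) = 44023/64308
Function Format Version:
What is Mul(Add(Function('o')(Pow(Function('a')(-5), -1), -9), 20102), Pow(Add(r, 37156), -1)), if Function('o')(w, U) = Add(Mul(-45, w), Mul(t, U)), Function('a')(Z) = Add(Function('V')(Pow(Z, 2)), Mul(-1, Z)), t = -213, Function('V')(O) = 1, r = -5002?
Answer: Rational(44023, 64308) ≈ 0.68456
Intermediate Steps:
Function('a')(Z) = Add(1, Mul(-1, Z))
Function('o')(w, U) = Add(Mul(-213, U), Mul(-45, w)) (Function('o')(w, U) = Add(Mul(-45, w), Mul(-213, U)) = Add(Mul(-213, U), Mul(-45, w)))
Mul(Add(Function('o')(Pow(Function('a')(-5), -1), -9), 20102), Pow(Add(r, 37156), -1)) = Mul(Add(Add(Mul(-213, -9), Mul(-45, Pow(Add(1, Mul(-1, -5)), -1))), 20102), Pow(Add(-5002, 37156), -1)) = Mul(Add(Add(1917, Mul(-45, Pow(Add(1, 5), -1))), 20102), Pow(32154, -1)) = Mul(Add(Add(1917, Mul(-45, Pow(6, -1))), 20102), Rational(1, 32154)) = Mul(Add(Add(1917, Mul(-45, Rational(1, 6))), 20102), Rational(1, 32154)) = Mul(Add(Add(1917, Rational(-15, 2)), 20102), Rational(1, 32154)) = Mul(Add(Rational(3819, 2), 20102), Rational(1, 32154)) = Mul(Rational(44023, 2), Rational(1, 32154)) = Rational(44023, 64308)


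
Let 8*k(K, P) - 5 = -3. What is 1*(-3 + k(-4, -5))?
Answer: -11/4 ≈ -2.7500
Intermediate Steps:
k(K, P) = 1/4 (k(K, P) = 5/8 + (1/8)*(-3) = 5/8 - 3/8 = 1/4)
1*(-3 + k(-4, -5)) = 1*(-3 + 1/4) = 1*(-11/4) = -11/4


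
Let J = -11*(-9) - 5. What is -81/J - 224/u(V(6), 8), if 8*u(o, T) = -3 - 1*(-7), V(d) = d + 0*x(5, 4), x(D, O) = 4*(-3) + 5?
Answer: -42193/94 ≈ -448.86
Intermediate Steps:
x(D, O) = -7 (x(D, O) = -12 + 5 = -7)
V(d) = d (V(d) = d + 0*(-7) = d + 0 = d)
J = 94 (J = 99 - 5 = 94)
u(o, T) = ½ (u(o, T) = (-3 - 1*(-7))/8 = (-3 + 7)/8 = (⅛)*4 = ½)
-81/J - 224/u(V(6), 8) = -81/94 - 224/½ = -81*1/94 - 224*2 = -81/94 - 448 = -42193/94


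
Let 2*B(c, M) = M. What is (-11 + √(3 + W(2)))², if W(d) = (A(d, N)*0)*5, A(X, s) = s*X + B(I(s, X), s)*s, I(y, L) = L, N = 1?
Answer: (11 - √3)² ≈ 85.895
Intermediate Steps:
B(c, M) = M/2
A(X, s) = s²/2 + X*s (A(X, s) = s*X + (s/2)*s = X*s + s²/2 = s²/2 + X*s)
W(d) = 0 (W(d) = (((½)*1*(1 + 2*d))*0)*5 = ((½ + d)*0)*5 = 0*5 = 0)
(-11 + √(3 + W(2)))² = (-11 + √(3 + 0))² = (-11 + √3)²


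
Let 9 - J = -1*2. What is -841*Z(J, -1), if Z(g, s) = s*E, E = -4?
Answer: -3364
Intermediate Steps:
J = 11 (J = 9 - (-1)*2 = 9 - 1*(-2) = 9 + 2 = 11)
Z(g, s) = -4*s (Z(g, s) = s*(-4) = -4*s)
-841*Z(J, -1) = -(-3364)*(-1) = -841*4 = -3364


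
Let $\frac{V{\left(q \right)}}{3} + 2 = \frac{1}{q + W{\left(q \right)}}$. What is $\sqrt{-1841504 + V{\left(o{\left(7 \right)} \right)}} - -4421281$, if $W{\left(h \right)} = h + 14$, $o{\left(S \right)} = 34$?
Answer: $4421281 + \frac{i \sqrt{12382312994}}{82} \approx 4.4213 \cdot 10^{6} + 1357.0 i$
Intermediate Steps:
$W{\left(h \right)} = 14 + h$
$V{\left(q \right)} = -6 + \frac{3}{14 + 2 q}$ ($V{\left(q \right)} = -6 + \frac{3}{q + \left(14 + q\right)} = -6 + \frac{3}{14 + 2 q}$)
$\sqrt{-1841504 + V{\left(o{\left(7 \right)} \right)}} - -4421281 = \sqrt{-1841504 + \frac{3 \left(-27 - 136\right)}{2 \left(7 + 34\right)}} - -4421281 = \sqrt{-1841504 + \frac{3 \left(-27 - 136\right)}{2 \cdot 41}} + 4421281 = \sqrt{-1841504 + \frac{3}{2} \cdot \frac{1}{41} \left(-163\right)} + 4421281 = \sqrt{-1841504 - \frac{489}{82}} + 4421281 = \sqrt{- \frac{151003817}{82}} + 4421281 = \frac{i \sqrt{12382312994}}{82} + 4421281 = 4421281 + \frac{i \sqrt{12382312994}}{82}$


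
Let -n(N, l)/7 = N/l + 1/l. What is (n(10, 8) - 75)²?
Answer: 458329/64 ≈ 7161.4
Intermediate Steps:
n(N, l) = -7/l - 7*N/l (n(N, l) = -7*(N/l + 1/l) = -7*(1/l + N/l) = -7/l - 7*N/l)
(n(10, 8) - 75)² = (7*(-1 - 1*10)/8 - 75)² = (7*(⅛)*(-1 - 10) - 75)² = (7*(⅛)*(-11) - 75)² = (-77/8 - 75)² = (-677/8)² = 458329/64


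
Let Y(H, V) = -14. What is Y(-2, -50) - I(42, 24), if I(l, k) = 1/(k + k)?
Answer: -673/48 ≈ -14.021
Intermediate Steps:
I(l, k) = 1/(2*k)
Y(-2, -50) - I(42, 24) = -14 - 1/(2*24) = -14 - 1*1/48 = -14 - 1/48 = -673/48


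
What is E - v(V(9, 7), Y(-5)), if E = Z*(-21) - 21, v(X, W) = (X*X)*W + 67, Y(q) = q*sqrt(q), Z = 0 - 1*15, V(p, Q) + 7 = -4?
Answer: 227 + 605*I*sqrt(5) ≈ 227.0 + 1352.8*I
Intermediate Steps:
V(p, Q) = -11 (V(p, Q) = -7 - 4 = -11)
Z = -15 (Z = 0 - 15 = -15)
Y(q) = q**(3/2)
v(X, W) = 67 + W*X**2 (v(X, W) = X**2*W + 67 = W*X**2 + 67 = 67 + W*X**2)
E = 294 (E = -15*(-21) - 21 = 315 - 21 = 294)
E - v(V(9, 7), Y(-5)) = 294 - (67 + (-5)**(3/2)*(-11)**2) = 294 - (67 - 5*I*sqrt(5)*121) = 294 - (67 - 605*I*sqrt(5)) = 294 + (-67 + 605*I*sqrt(5)) = 227 + 605*I*sqrt(5)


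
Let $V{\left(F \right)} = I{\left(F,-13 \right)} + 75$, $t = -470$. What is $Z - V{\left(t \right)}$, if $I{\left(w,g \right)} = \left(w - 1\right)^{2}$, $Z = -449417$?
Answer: $-671333$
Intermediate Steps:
$I{\left(w,g \right)} = \left(-1 + w\right)^{2}$
$V{\left(F \right)} = 75 + \left(-1 + F\right)^{2}$ ($V{\left(F \right)} = \left(-1 + F\right)^{2} + 75 = 75 + \left(-1 + F\right)^{2}$)
$Z - V{\left(t \right)} = -449417 - \left(75 + \left(-1 - 470\right)^{2}\right) = -449417 - \left(75 + \left(-471\right)^{2}\right) = -449417 - \left(75 + 221841\right) = -449417 - 221916 = -671333$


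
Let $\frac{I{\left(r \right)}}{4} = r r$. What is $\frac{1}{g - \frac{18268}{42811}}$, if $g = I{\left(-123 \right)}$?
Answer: $\frac{42811}{2590732208} \approx 1.6525 \cdot 10^{-5}$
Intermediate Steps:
$I{\left(r \right)} = 4 r^{2}$ ($I{\left(r \right)} = 4 r r = 4 r^{2}$)
$g = 60516$ ($g = 4 \left(-123\right)^{2} = 4 \cdot 15129 = 60516$)
$\frac{1}{g - \frac{18268}{42811}} = \frac{1}{60516 - \frac{18268}{42811}} = \frac{1}{\frac{2590732208}{42811}} = \frac{42811}{2590732208}$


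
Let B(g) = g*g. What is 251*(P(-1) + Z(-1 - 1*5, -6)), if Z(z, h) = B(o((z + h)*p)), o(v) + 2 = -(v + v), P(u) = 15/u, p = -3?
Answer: 1370711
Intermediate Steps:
o(v) = -2 - 2*v (o(v) = -2 - (v + v) = -2 - 2*v)
B(g) = g²
Z(z, h) = (-2 + 6*h + 6*z)² (Z(z, h) = (-2 - 2*(z + h)*(-3))² = (-2 - 2*(h + z)*(-3))² = (-2 - 2*(-3*h - 3*z))² = (-2 + (6*h + 6*z))² = (-2 + 6*h + 6*z)²)
251*(P(-1) + Z(-1 - 1*5, -6)) = 251*(15/(-1) + 4*(1 - 3*(-6) - 3*(-1 - 1*5))²) = 251*(15*(-1) + 4*(1 + 18 - 3*(-1 - 5))²) = 251*(-15 + 4*(1 + 18 - 3*(-6))²) = 251*(-15 + 4*(1 + 18 + 18)²) = 251*(-15 + 4*37²) = 251*(-15 + 4*1369) = 251*(-15 + 5476) = 251*5461 = 1370711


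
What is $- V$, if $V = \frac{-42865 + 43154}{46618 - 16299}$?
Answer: $- \frac{289}{30319} \approx -0.009532$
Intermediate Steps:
$V = \frac{289}{30319} \approx 0.009532$
$- V = \left(-1\right) \frac{289}{30319} = - \frac{289}{30319}$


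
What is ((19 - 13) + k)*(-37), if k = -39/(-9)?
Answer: -1147/3 ≈ -382.33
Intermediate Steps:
k = 13/3 (k = -39*(-⅑) = 13/3 ≈ 4.3333)
((19 - 13) + k)*(-37) = ((19 - 13) + 13/3)*(-37) = (6 + 13/3)*(-37) = (31/3)*(-37) = -1147/3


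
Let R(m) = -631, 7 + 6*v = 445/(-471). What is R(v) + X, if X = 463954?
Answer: 463323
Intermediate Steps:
v = -1871/1413 (v = -7/6 + (445/(-471))/6 = -7/6 + (445*(-1/471))/6 = -7/6 + (⅙)*(-445/471) = -7/6 - 445/2826 = -1871/1413 ≈ -1.3241)
R(v) + X = -631 + 463954 = 463323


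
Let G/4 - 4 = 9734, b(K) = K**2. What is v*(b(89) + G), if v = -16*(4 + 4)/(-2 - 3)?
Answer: 5999744/5 ≈ 1.1999e+6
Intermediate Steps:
G = 38952 (G = 16 + 4*9734 = 16 + 38936 = 38952)
v = 128/5 (v = -128/(-5) = -128*(-1)/5 = -16*(-8/5) = 128/5 ≈ 25.600)
v*(b(89) + G) = 128*(89**2 + 38952)/5 = 128*(7921 + 38952)/5 = (128/5)*46873 = 5999744/5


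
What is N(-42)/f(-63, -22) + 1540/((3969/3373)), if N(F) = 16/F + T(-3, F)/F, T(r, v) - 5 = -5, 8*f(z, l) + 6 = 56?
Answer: 18550636/14175 ≈ 1308.7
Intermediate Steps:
f(z, l) = 25/4 (f(z, l) = -¾ + (⅛)*56 = -¾ + 7 = 25/4)
T(r, v) = 0 (T(r, v) = 5 - 5 = 0)
N(F) = 16/F (N(F) = 16/F + 0/F = 16/F + 0 = 16/F)
N(-42)/f(-63, -22) + 1540/((3969/3373)) = (16/(-42))/(25/4) + 1540/((3969/3373)) = (16*(-1/42))*(4/25) + 1540/((3969*(1/3373))) = -8/21*4/25 + 1540/(3969/3373) = -32/525 + 1540*(3373/3969) = -32/525 + 742060/567 = 18550636/14175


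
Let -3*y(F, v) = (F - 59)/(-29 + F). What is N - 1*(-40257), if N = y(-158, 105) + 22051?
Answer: 34954571/561 ≈ 62308.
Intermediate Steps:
y(F, v) = -(-59 + F)/(3*(-29 + F)) (y(F, v) = -(F - 59)/(3*(-29 + F)) = -(-59 + F)/(3*(-29 + F)))
N = 12370394/561 (N = (59 - 1*(-158))/(3*(-29 - 158)) + 22051 = (1/3)*(59 + 158)/(-187) + 22051 = (1/3)*(-1/187)*217 + 22051 = -217/561 + 22051 = 12370394/561 ≈ 22051.)
N - 1*(-40257) = 12370394/561 - 1*(-40257) = 12370394/561 + 40257 = 34954571/561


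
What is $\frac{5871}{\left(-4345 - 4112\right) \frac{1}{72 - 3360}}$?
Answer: $\frac{6434616}{2819} \approx 2282.6$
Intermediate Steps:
$\frac{5871}{\left(-4345 - 4112\right) \frac{1}{72 - 3360}} = \frac{5871}{\left(-8457\right) \frac{1}{72 - 3360}} = \frac{5871}{\left(-8457\right) \frac{1}{-3288}} = \frac{5871}{\left(-8457\right) \left(- \frac{1}{3288}\right)} = \frac{5871}{\frac{2819}{1096}} = 5871 \cdot \frac{1096}{2819} = \frac{6434616}{2819}$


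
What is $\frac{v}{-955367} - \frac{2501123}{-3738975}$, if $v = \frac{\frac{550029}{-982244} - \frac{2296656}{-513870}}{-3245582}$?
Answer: $\frac{130481597740988478737507545517}{195059352104111982883828097400} \approx 0.66893$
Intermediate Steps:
$v = - \frac{328872195639}{273032272883355160}$ ($v = \left(550029 \left(- \frac{1}{982244}\right) - - \frac{382776}{85645}\right) \left(- \frac{1}{3245582}\right) = \left(- \frac{550029}{982244} + \frac{382776}{85645}\right) \left(- \frac{1}{3245582}\right) = \frac{328872195639}{84124287380} \left(- \frac{1}{3245582}\right) = - \frac{328872195639}{273032272883355160} \approx -1.2045 \cdot 10^{-6}$)
$\frac{v}{-955367} - \frac{2501123}{-3738975} = - \frac{328872195639}{273032272883355160 \left(-955367\right)} - \frac{2501123}{-3738975} = \left(- \frac{328872195639}{273032272883355160}\right) \left(- \frac{1}{955367}\right) - - \frac{2501123}{3738975} = \frac{328872195639}{260846023447752369143720} + \frac{2501123}{3738975} = \frac{130481597740988478737507545517}{195059352104111982883828097400}$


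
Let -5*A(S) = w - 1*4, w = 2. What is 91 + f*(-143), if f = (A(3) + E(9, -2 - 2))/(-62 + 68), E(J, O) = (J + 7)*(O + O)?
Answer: 46982/15 ≈ 3132.1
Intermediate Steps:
A(S) = ⅖ (A(S) = -(2 - 1*4)/5 = -(2 - 4)/5 = -⅕*(-2) = ⅖)
E(J, O) = 2*O*(7 + J) (E(J, O) = (7 + J)*(2*O) = 2*O*(7 + J))
f = -319/15 (f = (⅖ + 2*(-2 - 2)*(7 + 9))/(-62 + 68) = (⅖ + 2*(-4)*16)/6 = (⅖ - 128)*(⅙) = -638/5*⅙ = -319/15 ≈ -21.267)
91 + f*(-143) = 91 - 319/15*(-143) = 91 + 45617/15 = 46982/15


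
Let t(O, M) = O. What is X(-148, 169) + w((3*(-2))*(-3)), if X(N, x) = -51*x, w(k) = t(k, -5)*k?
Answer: -8295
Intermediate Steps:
w(k) = k² (w(k) = k*k = k²)
X(-148, 169) + w((3*(-2))*(-3)) = -51*169 + ((3*(-2))*(-3))² = -8619 + (-6*(-3))² = -8619 + 18² = -8619 + 324 = -8295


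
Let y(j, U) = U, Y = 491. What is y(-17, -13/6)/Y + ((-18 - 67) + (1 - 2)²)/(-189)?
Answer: 3889/8838 ≈ 0.44003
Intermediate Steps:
y(-17, -13/6)/Y + ((-18 - 67) + (1 - 2)²)/(-189) = -13/6/491 + ((-18 - 67) + (1 - 2)²)/(-189) = -13*⅙*(1/491) + (-85 + (-1)²)*(-1/189) = -13/6*1/491 + (-85 + 1)*(-1/189) = -13/2946 - 84*(-1/189) = -13/2946 + 4/9 = 3889/8838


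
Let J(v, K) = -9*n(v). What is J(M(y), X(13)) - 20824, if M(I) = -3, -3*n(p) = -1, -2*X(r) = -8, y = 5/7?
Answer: -20827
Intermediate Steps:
y = 5/7 (y = 5*(⅐) = 5/7 ≈ 0.71429)
X(r) = 4 (X(r) = -½*(-8) = 4)
n(p) = ⅓ (n(p) = -⅓*(-1) = ⅓)
J(v, K) = -3 (J(v, K) = -9*⅓ = -3)
J(M(y), X(13)) - 20824 = -3 - 20824 = -20827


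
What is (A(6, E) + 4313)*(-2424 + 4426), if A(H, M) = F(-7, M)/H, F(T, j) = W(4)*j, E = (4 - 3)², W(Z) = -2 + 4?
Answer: 25905880/3 ≈ 8.6353e+6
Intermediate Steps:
W(Z) = 2
E = 1 (E = 1² = 1)
F(T, j) = 2*j
A(H, M) = 2*M/H (A(H, M) = (2*M)/H = 2*M/H)
(A(6, E) + 4313)*(-2424 + 4426) = (2*1/6 + 4313)*(-2424 + 4426) = (2*1*(⅙) + 4313)*2002 = (⅓ + 4313)*2002 = (12940/3)*2002 = 25905880/3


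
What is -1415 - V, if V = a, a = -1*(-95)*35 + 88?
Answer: -4828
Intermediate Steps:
a = 3413 (a = 95*35 + 88 = 3325 + 88 = 3413)
V = 3413
-1415 - V = -1415 - 1*3413 = -1415 - 3413 = -4828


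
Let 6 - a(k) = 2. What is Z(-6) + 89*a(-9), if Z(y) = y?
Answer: 350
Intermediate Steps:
a(k) = 4 (a(k) = 6 - 1*2 = 6 - 2 = 4)
Z(-6) + 89*a(-9) = -6 + 89*4 = -6 + 356 = 350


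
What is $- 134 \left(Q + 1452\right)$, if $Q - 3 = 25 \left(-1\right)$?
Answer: $-191620$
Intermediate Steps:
$Q = -22$ ($Q = 3 + 25 \left(-1\right) = 3 - 25 = -22$)
$- 134 \left(Q + 1452\right) = - 134 \left(-22 + 1452\right) = \left(-134\right) 1430 = -191620$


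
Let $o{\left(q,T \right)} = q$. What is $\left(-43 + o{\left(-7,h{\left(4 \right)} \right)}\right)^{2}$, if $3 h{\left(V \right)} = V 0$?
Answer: $2500$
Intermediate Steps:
$h{\left(V \right)} = 0$ ($h{\left(V \right)} = \frac{V 0}{3} = \frac{1}{3} \cdot 0 = 0$)
$\left(-43 + o{\left(-7,h{\left(4 \right)} \right)}\right)^{2} = \left(-43 - 7\right)^{2} = \left(-50\right)^{2} = 2500$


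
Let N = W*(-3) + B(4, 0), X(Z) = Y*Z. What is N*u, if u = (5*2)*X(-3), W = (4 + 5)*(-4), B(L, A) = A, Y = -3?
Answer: 9720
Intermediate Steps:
W = -36 (W = 9*(-4) = -36)
X(Z) = -3*Z
N = 108 (N = -36*(-3) + 0 = 108 + 0 = 108)
u = 90 (u = (5*2)*(-3*(-3)) = 10*9 = 90)
N*u = 108*90 = 9720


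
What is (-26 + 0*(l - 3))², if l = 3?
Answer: 676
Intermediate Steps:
(-26 + 0*(l - 3))² = (-26 + 0*(3 - 3))² = (-26 + 0*0)² = (-26 + 0)² = (-26)² = 676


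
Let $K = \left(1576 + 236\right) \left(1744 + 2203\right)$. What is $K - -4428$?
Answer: $7156392$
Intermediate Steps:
$K = 7151964$ ($K = 1812 \cdot 3947 = 7151964$)
$K - -4428 = 7151964 - -4428 = 7151964 + 4428 = 7156392$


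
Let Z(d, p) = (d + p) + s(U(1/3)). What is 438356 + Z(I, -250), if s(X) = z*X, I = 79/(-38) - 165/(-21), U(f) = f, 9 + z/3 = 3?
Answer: 116536137/266 ≈ 4.3811e+5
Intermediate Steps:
z = -18 (z = -27 + 3*3 = -27 + 9 = -18)
I = 1537/266 (I = 79*(-1/38) - 165*(-1/21) = -79/38 + 55/7 = 1537/266 ≈ 5.7782)
s(X) = -18*X
Z(d, p) = -6 + d + p (Z(d, p) = (d + p) - 18/3 = (d + p) - 18*⅓ = (d + p) - 6 = -6 + d + p)
438356 + Z(I, -250) = 438356 + (-6 + 1537/266 - 250) = 438356 - 66559/266 = 116536137/266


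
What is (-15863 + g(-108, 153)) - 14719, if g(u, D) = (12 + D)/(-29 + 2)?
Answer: -275293/9 ≈ -30588.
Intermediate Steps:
g(u, D) = -4/9 - D/27 (g(u, D) = (12 + D)/(-27) = (12 + D)*(-1/27) = -4/9 - D/27)
(-15863 + g(-108, 153)) - 14719 = (-15863 + (-4/9 - 1/27*153)) - 14719 = (-15863 + (-4/9 - 17/3)) - 14719 = (-15863 - 55/9) - 14719 = -142822/9 - 14719 = -275293/9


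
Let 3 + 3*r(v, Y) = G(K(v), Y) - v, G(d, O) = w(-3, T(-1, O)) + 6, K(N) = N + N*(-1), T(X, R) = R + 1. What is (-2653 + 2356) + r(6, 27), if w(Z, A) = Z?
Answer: -299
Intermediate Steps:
T(X, R) = 1 + R
K(N) = 0 (K(N) = N - N = 0)
G(d, O) = 3 (G(d, O) = -3 + 6 = 3)
r(v, Y) = -v/3 (r(v, Y) = -1 + (3 - v)/3 = -1 + (1 - v/3) = -v/3)
(-2653 + 2356) + r(6, 27) = (-2653 + 2356) - ⅓*6 = -297 - 2 = -299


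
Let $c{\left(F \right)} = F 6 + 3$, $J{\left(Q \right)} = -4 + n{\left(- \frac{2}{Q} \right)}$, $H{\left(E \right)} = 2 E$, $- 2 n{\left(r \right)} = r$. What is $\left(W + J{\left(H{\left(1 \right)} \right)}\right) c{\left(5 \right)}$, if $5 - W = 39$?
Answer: $- \frac{2475}{2} \approx -1237.5$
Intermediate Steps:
$W = -34$ ($W = 5 - 39 = -34$)
$n{\left(r \right)} = - \frac{r}{2}$
$J{\left(Q \right)} = -4 + \frac{1}{Q}$ ($J{\left(Q \right)} = -4 - \frac{\left(-2\right) \frac{1}{Q}}{2} = -4 + \frac{1}{Q}$)
$c{\left(F \right)} = 3 + 6 F$ ($c{\left(F \right)} = 6 F + 3 = 3 + 6 F$)
$\left(W + J{\left(H{\left(1 \right)} \right)}\right) c{\left(5 \right)} = \left(-34 - \left(4 - \frac{1}{2 \cdot 1}\right)\right) \left(3 + 6 \cdot 5\right) = \left(-34 - \left(4 - \frac{1}{2}\right)\right) \left(3 + 30\right) = \left(-34 + \left(-4 + \frac{1}{2}\right)\right) 33 = \left(-34 - \frac{7}{2}\right) 33 = \left(- \frac{75}{2}\right) 33 = - \frac{2475}{2}$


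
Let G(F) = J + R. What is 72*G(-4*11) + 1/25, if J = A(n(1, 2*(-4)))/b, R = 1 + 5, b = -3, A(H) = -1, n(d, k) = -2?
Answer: 11401/25 ≈ 456.04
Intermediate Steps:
R = 6
J = ⅓ (J = -1/(-3) = -1*(-⅓) = ⅓ ≈ 0.33333)
G(F) = 19/3 (G(F) = ⅓ + 6 = 19/3)
72*G(-4*11) + 1/25 = 72*(19/3) + 1/25 = 456 + 1/25 = 11401/25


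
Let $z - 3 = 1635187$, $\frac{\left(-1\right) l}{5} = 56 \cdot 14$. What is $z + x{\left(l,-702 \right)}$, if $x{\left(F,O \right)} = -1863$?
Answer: $1633327$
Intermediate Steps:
$l = -3920$ ($l = - 5 \cdot 56 \cdot 14 = \left(-5\right) 784 = -3920$)
$z = 1635190$ ($z = 3 + 1635187 = 1635190$)
$z + x{\left(l,-702 \right)} = 1635190 - 1863 = 1633327$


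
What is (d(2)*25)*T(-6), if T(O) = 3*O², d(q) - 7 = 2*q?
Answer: 29700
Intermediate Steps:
d(q) = 7 + 2*q
(d(2)*25)*T(-6) = ((7 + 2*2)*25)*(3*(-6)²) = ((7 + 4)*25)*(3*36) = (11*25)*108 = 275*108 = 29700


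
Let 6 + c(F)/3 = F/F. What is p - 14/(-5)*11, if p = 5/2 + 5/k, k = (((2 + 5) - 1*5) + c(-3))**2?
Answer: 56327/1690 ≈ 33.330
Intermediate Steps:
c(F) = -15 (c(F) = -18 + 3*(F/F) = -18 + 3*1 = -18 + 3 = -15)
k = 169 (k = (((2 + 5) - 1*5) - 15)**2 = ((7 - 5) - 15)**2 = (2 - 15)**2 = (-13)**2 = 169)
p = 855/338 (p = 5/2 + 5/169 = 855/338 ≈ 2.5296)
p - 14/(-5)*11 = 855/338 - 14/(-5)*11 = 855/338 - 14*(-1/5)*11 = 855/338 + (14/5)*11 = 855/338 + 154/5 = 56327/1690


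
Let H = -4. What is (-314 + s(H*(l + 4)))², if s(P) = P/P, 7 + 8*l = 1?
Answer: 97969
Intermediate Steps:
l = -¾ (l = -7/8 + (⅛)*1 = -7/8 + ⅛ = -¾ ≈ -0.75000)
s(P) = 1
(-314 + s(H*(l + 4)))² = (-314 + 1)² = (-313)² = 97969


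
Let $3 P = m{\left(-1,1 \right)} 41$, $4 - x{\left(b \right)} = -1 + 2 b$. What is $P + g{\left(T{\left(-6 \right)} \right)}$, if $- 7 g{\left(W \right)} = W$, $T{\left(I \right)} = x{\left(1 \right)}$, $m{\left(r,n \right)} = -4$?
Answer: $- \frac{1157}{21} \approx -55.095$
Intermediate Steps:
$x{\left(b \right)} = 5 - 2 b$ ($x{\left(b \right)} = 4 - \left(-1 + 2 b\right) = 5 - 2 b$)
$T{\left(I \right)} = 3$ ($T{\left(I \right)} = 5 - 2 = 3$)
$P = - \frac{164}{3}$ ($P = \frac{\left(-4\right) 41}{3} = \frac{1}{3} \left(-164\right) = - \frac{164}{3} \approx -54.667$)
$g{\left(W \right)} = - \frac{W}{7}$
$P + g{\left(T{\left(-6 \right)} \right)} = - \frac{164}{3} - \frac{3}{7} = - \frac{1157}{21}$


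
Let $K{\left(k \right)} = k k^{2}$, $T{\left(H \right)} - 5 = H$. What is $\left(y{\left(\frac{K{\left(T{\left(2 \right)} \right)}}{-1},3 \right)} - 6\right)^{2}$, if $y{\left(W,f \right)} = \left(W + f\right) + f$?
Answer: $117649$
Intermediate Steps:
$T{\left(H \right)} = 5 + H$
$K{\left(k \right)} = k^{3}$
$y{\left(W,f \right)} = W + 2 f$
$\left(y{\left(\frac{K{\left(T{\left(2 \right)} \right)}}{-1},3 \right)} - 6\right)^{2} = \left(\left(\frac{\left(5 + 2\right)^{3}}{-1} + 2 \cdot 3\right) - 6\right)^{2} = \left(\left(7^{3} \left(-1\right) + 6\right) - 6\right)^{2} = \left(\left(343 \left(-1\right) + 6\right) - 6\right)^{2} = \left(\left(-343 + 6\right) - 6\right)^{2} = \left(-337 - 6\right)^{2} = \left(-343\right)^{2} = 117649$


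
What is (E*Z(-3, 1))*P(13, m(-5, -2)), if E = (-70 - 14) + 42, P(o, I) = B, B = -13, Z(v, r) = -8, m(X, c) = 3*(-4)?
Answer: -4368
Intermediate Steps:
m(X, c) = -12
P(o, I) = -13
E = -42 (E = -84 + 42 = -42)
(E*Z(-3, 1))*P(13, m(-5, -2)) = -42*(-8)*(-13) = 336*(-13) = -4368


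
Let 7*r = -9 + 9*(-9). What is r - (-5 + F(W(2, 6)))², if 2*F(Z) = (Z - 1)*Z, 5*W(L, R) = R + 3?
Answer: -136393/4375 ≈ -31.176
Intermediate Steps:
W(L, R) = ⅗ + R/5 (W(L, R) = (R + 3)/5 = (3 + R)/5 = ⅗ + R/5)
F(Z) = Z*(-1 + Z)/2 (F(Z) = ((Z - 1)*Z)/2 = ((-1 + Z)*Z)/2 = (Z*(-1 + Z))/2 = Z*(-1 + Z)/2)
r = -90/7 (r = (-9 + 9*(-9))/7 = (-9 - 81)/7 = (⅐)*(-90) = -90/7 ≈ -12.857)
r - (-5 + F(W(2, 6)))² = -90/7 - (-5 + (⅗ + (⅕)*6)*(-1 + (⅗ + (⅕)*6))/2)² = -90/7 - (-5 + (⅗ + 6/5)*(-1 + (⅗ + 6/5))/2)² = -90/7 - (-5 + (½)*(9/5)*(-1 + 9/5))² = -90/7 - (-5 + (½)*(9/5)*(⅘))² = -90/7 - (-5 + 18/25)² = -90/7 - (-107/25)² = -90/7 - 1*11449/625 = -90/7 - 11449/625 = -136393/4375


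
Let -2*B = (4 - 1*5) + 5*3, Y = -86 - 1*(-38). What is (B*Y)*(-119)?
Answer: -39984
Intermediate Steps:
Y = -48 (Y = -86 + 38 = -48)
B = -7 (B = -((4 - 1*5) + 5*3)/2 = -((4 - 5) + 15)/2 = -(-1 + 15)/2 = -½*14 = -7)
(B*Y)*(-119) = -7*(-48)*(-119) = 336*(-119) = -39984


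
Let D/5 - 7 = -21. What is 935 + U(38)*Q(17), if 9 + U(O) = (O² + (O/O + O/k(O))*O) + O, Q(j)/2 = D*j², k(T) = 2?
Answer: -90346245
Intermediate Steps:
D = -70 (D = 35 + 5*(-21) = 35 - 105 = -70)
Q(j) = -140*j² (Q(j) = 2*(-70*j²) = -140*j²)
U(O) = -9 + O + O² + O*(1 + O/2) (U(O) = -9 + ((O² + (O/O + O/2)*O) + O) = -9 + ((O² + (1 + O*(½))*O) + O) = -9 + ((O² + (1 + O/2)*O) + O) = -9 + ((O² + O*(1 + O/2)) + O) = -9 + (O + O² + O*(1 + O/2)) = -9 + O + O² + O*(1 + O/2))
935 + U(38)*Q(17) = 935 + (-9 + 2*38 + (3/2)*38²)*(-140*17²) = 935 + (-9 + 76 + (3/2)*1444)*(-140*289) = 935 + (-9 + 76 + 2166)*(-40460) = 935 + 2233*(-40460) = 935 - 90347180 = -90346245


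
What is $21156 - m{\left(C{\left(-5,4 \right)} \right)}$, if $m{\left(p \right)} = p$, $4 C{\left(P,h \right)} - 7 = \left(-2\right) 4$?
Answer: $\frac{84625}{4} \approx 21156.0$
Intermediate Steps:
$C{\left(P,h \right)} = - \frac{1}{4}$ ($C{\left(P,h \right)} = \frac{7}{4} + \frac{\left(-2\right) 4}{4} = \frac{7}{4} + \frac{1}{4} \left(-8\right) = \frac{7}{4} - 2 = - \frac{1}{4}$)
$21156 - m{\left(C{\left(-5,4 \right)} \right)} = 21156 - - \frac{1}{4} = 21156 + \frac{1}{4} = \frac{84625}{4}$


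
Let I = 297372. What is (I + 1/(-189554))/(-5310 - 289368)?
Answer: -56368052087/55857393612 ≈ -1.0091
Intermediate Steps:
(I + 1/(-189554))/(-5310 - 289368) = (297372 + 1/(-189554))/(-5310 - 289368) = (297372 - 1/189554)/(-294678) = (56368052087/189554)*(-1/294678) = -56368052087/55857393612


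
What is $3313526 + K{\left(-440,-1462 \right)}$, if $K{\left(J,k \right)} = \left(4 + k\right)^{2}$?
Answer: $5439290$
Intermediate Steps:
$3313526 + K{\left(-440,-1462 \right)} = 3313526 + \left(4 - 1462\right)^{2} = 3313526 + \left(-1458\right)^{2} = 3313526 + 2125764 = 5439290$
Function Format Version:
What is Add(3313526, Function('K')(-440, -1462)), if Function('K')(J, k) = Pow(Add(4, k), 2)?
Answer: 5439290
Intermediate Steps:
Add(3313526, Function('K')(-440, -1462)) = Add(3313526, Pow(Add(4, -1462), 2)) = Add(3313526, Pow(-1458, 2)) = Add(3313526, 2125764) = 5439290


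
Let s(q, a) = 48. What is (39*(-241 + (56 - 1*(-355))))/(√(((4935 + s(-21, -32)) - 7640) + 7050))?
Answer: 6630*√4393/4393 ≈ 100.03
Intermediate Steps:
(39*(-241 + (56 - 1*(-355))))/(√(((4935 + s(-21, -32)) - 7640) + 7050)) = (39*(-241 + (56 - 1*(-355))))/(√(((4935 + 48) - 7640) + 7050)) = (39*(-241 + (56 + 355)))/(√((4983 - 7640) + 7050)) = (39*(-241 + 411))/(√(-2657 + 7050)) = (39*170)/(√4393) = 6630*(√4393/4393) = 6630*√4393/4393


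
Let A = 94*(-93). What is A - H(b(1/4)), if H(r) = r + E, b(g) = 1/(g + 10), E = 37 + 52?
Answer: -362075/41 ≈ -8831.1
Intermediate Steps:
E = 89
b(g) = 1/(10 + g)
H(r) = 89 + r (H(r) = r + 89 = 89 + r)
A = -8742
A - H(b(1/4)) = -8742 - (89 + 1/(10 + 1/4)) = -8742 - (89 + 1/(10 + ¼)) = -8742 - (89 + 1/(41/4)) = -8742 - (89 + 4/41) = -8742 - 1*3653/41 = -8742 - 3653/41 = -362075/41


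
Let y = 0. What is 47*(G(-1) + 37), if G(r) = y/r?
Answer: 1739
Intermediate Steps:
G(r) = 0 (G(r) = 0/r = 0)
47*(G(-1) + 37) = 47*(0 + 37) = 47*37 = 1739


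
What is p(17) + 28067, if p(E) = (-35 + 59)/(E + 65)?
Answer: 1150759/41 ≈ 28067.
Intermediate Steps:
p(E) = 24/(65 + E)
p(17) + 28067 = 24/(65 + 17) + 28067 = 24/82 + 28067 = 24*(1/82) + 28067 = 12/41 + 28067 = 1150759/41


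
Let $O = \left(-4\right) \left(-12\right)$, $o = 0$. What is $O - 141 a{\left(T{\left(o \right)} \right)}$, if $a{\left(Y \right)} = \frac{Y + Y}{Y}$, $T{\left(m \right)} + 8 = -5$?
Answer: $-234$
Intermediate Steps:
$O = 48$
$T{\left(m \right)} = -13$ ($T{\left(m \right)} = -8 - 5 = -13$)
$a{\left(Y \right)} = 2$ ($a{\left(Y \right)} = \frac{2 Y}{Y} = 2$)
$O - 141 a{\left(T{\left(o \right)} \right)} = 48 - 282 = -234$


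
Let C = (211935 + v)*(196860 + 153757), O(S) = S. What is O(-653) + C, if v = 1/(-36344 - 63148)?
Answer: 7393052853122447/99492 ≈ 7.4308e+10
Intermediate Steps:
v = -1/99492 (v = 1/(-99492) = -1/99492 ≈ -1.0051e-5)
C = 7393052918090723/99492 (C = (211935 - 1/99492)*(196860 + 153757) = (21085837019/99492)*350617 = 7393052918090723/99492 ≈ 7.4308e+10)
O(-653) + C = -653 + 7393052918090723/99492 = 7393052853122447/99492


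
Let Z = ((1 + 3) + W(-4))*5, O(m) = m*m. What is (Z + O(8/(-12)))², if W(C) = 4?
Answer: 132496/81 ≈ 1635.8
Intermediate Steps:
O(m) = m²
Z = 40 (Z = ((1 + 3) + 4)*5 = (4 + 4)*5 = 8*5 = 40)
(Z + O(8/(-12)))² = (40 + (8/(-12))²)² = (40 + (8*(-1/12))²)² = (40 + (-⅔)²)² = (40 + 4/9)² = (364/9)² = 132496/81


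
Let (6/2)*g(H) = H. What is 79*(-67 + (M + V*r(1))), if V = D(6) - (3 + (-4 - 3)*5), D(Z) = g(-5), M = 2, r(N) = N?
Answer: -8216/3 ≈ -2738.7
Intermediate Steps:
g(H) = H/3
D(Z) = -5/3 (D(Z) = (1/3)*(-5) = -5/3)
V = 91/3 (V = -5/3 - (3 + (-4 - 3)*5) = -5/3 - (3 - 7*5) = -5/3 - (3 - 35) = -5/3 - 1*(-32) = -5/3 + 32 = 91/3 ≈ 30.333)
79*(-67 + (M + V*r(1))) = 79*(-67 + (2 + (91/3)*1)) = 79*(-67 + (2 + 91/3)) = 79*(-67 + 97/3) = 79*(-104/3) = -8216/3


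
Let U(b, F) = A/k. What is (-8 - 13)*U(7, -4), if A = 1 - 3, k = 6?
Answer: 7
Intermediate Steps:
A = -2
U(b, F) = -⅓ (U(b, F) = -2/6 = -2*⅙ = -⅓)
(-8 - 13)*U(7, -4) = (-8 - 13)*(-⅓) = -21*(-⅓) = 7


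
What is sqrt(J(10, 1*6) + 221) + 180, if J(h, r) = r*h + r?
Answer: 180 + sqrt(287) ≈ 196.94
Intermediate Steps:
J(h, r) = r + h*r (J(h, r) = h*r + r = r + h*r)
sqrt(J(10, 1*6) + 221) + 180 = sqrt((1*6)*(1 + 10) + 221) + 180 = sqrt(6*11 + 221) + 180 = sqrt(66 + 221) + 180 = sqrt(287) + 180 = 180 + sqrt(287)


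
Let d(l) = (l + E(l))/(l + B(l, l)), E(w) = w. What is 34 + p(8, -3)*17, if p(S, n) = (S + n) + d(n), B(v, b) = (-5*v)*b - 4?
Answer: 3145/26 ≈ 120.96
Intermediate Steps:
B(v, b) = -4 - 5*b*v (B(v, b) = -5*b*v - 4 = -4 - 5*b*v)
d(l) = 2*l/(-4 + l - 5*l²) (d(l) = (l + l)/(l + (-4 - 5*l*l)) = (2*l)/(l + (-4 - 5*l²)) = (2*l)/(-4 + l - 5*l²) = 2*l/(-4 + l - 5*l²))
p(S, n) = S + n - 2*n/(4 - n + 5*n²) (p(S, n) = (S + n) - 2*n/(4 - n + 5*n²) = S + n - 2*n/(4 - n + 5*n²))
34 + p(8, -3)*17 = 34 + ((-2*(-3) + (8 - 3)*(4 - 1*(-3) + 5*(-3)²))/(4 - 1*(-3) + 5*(-3)²))*17 = 34 + ((6 + 5*(4 + 3 + 5*9))/(4 + 3 + 5*9))*17 = 34 + ((6 + 5*(4 + 3 + 45))/(4 + 3 + 45))*17 = 34 + ((6 + 5*52)/52)*17 = 34 + ((6 + 260)/52)*17 = 34 + ((1/52)*266)*17 = 34 + (133/26)*17 = 34 + 2261/26 = 3145/26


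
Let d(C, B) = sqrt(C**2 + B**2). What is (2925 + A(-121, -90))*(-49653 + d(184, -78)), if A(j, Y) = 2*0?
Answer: -145235025 + 5850*sqrt(9985) ≈ -1.4465e+8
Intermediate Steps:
A(j, Y) = 0
d(C, B) = sqrt(B**2 + C**2)
(2925 + A(-121, -90))*(-49653 + d(184, -78)) = (2925 + 0)*(-49653 + sqrt((-78)**2 + 184**2)) = 2925*(-49653 + sqrt(6084 + 33856)) = 2925*(-49653 + sqrt(39940)) = 2925*(-49653 + 2*sqrt(9985)) = -145235025 + 5850*sqrt(9985)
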